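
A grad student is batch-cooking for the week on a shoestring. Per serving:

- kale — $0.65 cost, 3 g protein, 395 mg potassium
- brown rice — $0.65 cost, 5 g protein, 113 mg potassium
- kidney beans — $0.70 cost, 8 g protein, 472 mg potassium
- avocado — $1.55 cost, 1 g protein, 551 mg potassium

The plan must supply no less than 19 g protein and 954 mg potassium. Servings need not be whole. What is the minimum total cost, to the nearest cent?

$1.66

An LP optimum is at a vertex; with two nutrient constraints at most two foods are used. Check each candidate.
kale only: max(19/3, 954/395) = 6.333 servings → $4.12.
brown rice only: max(19/5, 954/113) = 8.442 servings → $5.49.
kidney beans only: max(19/8, 954/472) = 2.375 servings → $1.66.
avocado only: max(19/1, 954/551) = 19 servings → $29.45.
kale + brown rice with both tight: 1.603 servings and 2.838 servings → $2.89.
kale + kidney beans: intersection lies outside the first quadrant.
kale + avocado: intersection lies outside the first quadrant.
brown rice + kidney beans with both tight: 0.9176 servings and 1.802 servings → $1.86.
brown rice + avocado with both tight: 3.601 servings and 0.9928 servings → $3.88.
kidney beans + avocado with both targets exact would need a negative amount; discard.
The minimum over all feasible corners is $1.66.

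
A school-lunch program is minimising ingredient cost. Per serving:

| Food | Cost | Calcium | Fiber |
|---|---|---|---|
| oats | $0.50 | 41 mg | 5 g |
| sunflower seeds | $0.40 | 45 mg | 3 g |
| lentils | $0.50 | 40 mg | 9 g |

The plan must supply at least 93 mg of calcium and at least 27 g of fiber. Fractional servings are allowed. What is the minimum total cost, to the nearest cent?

Compare the cost at each extreme point of the feasible region.
oats only: max(93/41, 27/5) = 5.4 servings → $2.70.
sunflower seeds only: max(93/45, 27/3) = 9 servings → $3.60.
lentils only: max(93/40, 27/9) = 3 servings → $1.50.
oats + sunflower seeds: intersection lies outside the first quadrant.
oats + lentils with both targets exact would need a negative amount; discard.
sunflower seeds + lentils: the both-tight solution has a negative serving — not a feasible corner.
The minimum over all feasible corners is $1.50.

$1.50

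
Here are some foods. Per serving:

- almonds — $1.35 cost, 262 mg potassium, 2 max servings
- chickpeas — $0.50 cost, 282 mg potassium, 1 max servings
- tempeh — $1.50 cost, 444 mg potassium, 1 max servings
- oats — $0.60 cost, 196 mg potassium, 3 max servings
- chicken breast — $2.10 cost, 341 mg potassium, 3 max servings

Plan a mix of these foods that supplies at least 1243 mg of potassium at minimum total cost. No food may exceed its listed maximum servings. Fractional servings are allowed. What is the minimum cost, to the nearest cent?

$3.56

Cost per mg of potassium: chickpeas $0.0018, oats $0.0031, tempeh $0.0034, almonds $0.0052, chicken breast $0.0062.
Take 1 serving of chickpeas: +282.0 mg potassium for $0.50 (total $0.50, still need 961.0 mg).
Take 3 servings of oats: +588.0 mg potassium for $1.80 (total $2.30, still need 373.0 mg).
Take 0.8401 servings of tempeh: +373.0 mg potassium for $1.26 (total $3.56, still need 0.0 mg).
Greedy by cheapest-per-mg is optimal for a single linear constraint, so the minimum cost is $3.56.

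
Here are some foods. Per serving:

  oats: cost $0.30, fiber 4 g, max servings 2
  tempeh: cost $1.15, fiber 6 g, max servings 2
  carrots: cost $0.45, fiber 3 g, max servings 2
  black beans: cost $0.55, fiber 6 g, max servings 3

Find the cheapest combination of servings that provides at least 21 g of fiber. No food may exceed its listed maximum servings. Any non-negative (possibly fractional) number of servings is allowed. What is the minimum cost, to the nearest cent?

Cost per g of fiber: oats $0.0750, black beans $0.0917, carrots $0.1500, tempeh $0.1917.
Take 2 servings of oats: +8.0 g fiber for $0.60 (total $0.60, still need 13.0 g).
Take 2.167 servings of black beans: +13.0 g fiber for $1.19 (total $1.79, still need 0.0 g).
Greedy by cheapest-per-g is optimal for a single linear constraint, so the minimum cost is $1.79.

$1.79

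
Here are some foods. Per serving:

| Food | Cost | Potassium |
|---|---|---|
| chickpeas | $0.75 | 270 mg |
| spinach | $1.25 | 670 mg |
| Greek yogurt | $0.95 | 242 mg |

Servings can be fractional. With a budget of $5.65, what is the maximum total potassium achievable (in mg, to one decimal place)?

Potassium per dollar: spinach 536, chickpeas 360, Greek yogurt 254.7.
With no serving limits, spend the whole cost allowance on spinach: $5.65 / $1.25 × 670 mg = 3028.4 mg.

3028.4 mg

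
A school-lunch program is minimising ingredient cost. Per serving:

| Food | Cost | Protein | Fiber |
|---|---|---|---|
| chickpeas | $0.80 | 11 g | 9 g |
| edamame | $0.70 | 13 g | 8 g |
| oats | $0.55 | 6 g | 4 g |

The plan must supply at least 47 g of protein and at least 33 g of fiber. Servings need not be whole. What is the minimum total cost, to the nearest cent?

$2.89

Two binding constraints pin down two serving amounts, so the optimal mix uses at most two foods. The candidates are each food alone (scaled to the tighter of protein/fiber) and each pair with both constraints tight.
chickpeas only: max(47/11, 33/9) = 4.273 servings → $3.42.
edamame only: max(47/13, 33/8) = 4.125 servings → $2.89.
oats only: max(47/6, 33/4) = 8.25 servings → $4.54.
chickpeas + edamame with both tight: 1.828 servings and 2.069 servings → $2.91.
chickpeas + oats with both tight: 1 serving and 6 servings → $4.10.
edamame + oats: intersection lies outside the first quadrant.
So the least-cost plan costs $2.89.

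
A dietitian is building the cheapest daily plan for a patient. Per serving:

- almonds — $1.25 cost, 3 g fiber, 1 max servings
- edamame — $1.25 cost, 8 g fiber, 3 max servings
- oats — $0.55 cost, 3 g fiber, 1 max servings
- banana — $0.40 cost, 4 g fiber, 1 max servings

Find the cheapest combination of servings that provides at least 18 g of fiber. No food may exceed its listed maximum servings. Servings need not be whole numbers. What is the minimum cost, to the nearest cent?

$2.59

Cost per g of fiber: banana $0.1000, edamame $0.1562, oats $0.1833, almonds $0.4167.
Take 1 serving of banana: +4.0 g fiber for $0.40 (total $0.40, still need 14.0 g).
Take 1.75 servings of edamame: +14.0 g fiber for $2.19 (total $2.59, still need 0.0 g).
Greedy by cheapest-per-g is optimal for a single linear constraint, so the minimum cost is $2.59.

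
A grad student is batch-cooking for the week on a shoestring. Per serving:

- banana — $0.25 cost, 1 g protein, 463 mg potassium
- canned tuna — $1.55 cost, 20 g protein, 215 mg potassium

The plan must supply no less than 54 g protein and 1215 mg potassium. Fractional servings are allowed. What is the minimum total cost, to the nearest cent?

$4.43

At the optimum either one food covers both requirements or two foods hit both targets exactly; no other combination can be cheaper.
banana only: max(54/1, 1215/463) = 54 servings → $13.50.
canned tuna only: max(54/20, 1215/215) = 5.651 servings → $8.76.
banana + canned tuna with both tight: 1.403 servings and 2.63 servings → $4.43.
The minimum over all feasible corners is $4.43.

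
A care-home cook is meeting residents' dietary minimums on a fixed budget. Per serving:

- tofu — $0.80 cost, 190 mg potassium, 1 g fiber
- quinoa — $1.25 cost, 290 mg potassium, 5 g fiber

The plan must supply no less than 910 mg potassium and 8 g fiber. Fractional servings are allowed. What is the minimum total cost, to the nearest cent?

Compare the cost at each extreme point of the feasible region.
tofu only: max(910/190, 8/1) = 8 servings → $6.40.
quinoa only: max(910/290, 8/5) = 3.138 servings → $3.92.
tofu + quinoa with both tight: 3.379 servings and 0.9242 servings → $3.86.
So the least-cost plan costs $3.86.

$3.86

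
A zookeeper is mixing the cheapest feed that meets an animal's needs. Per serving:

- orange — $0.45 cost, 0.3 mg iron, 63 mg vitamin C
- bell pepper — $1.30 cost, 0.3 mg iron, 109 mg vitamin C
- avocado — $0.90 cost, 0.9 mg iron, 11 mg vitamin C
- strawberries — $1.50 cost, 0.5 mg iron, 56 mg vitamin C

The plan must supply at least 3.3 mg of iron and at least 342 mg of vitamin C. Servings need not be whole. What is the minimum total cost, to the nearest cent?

$4.06

orange only: max(3.3/0.3, 342/63) = 11 servings → $4.95.
bell pepper only: max(3.3/0.3, 342/109) = 11 servings → $14.30.
avocado only: max(3.3/0.9, 342/11) = 31.09 servings → $27.98.
strawberries only: max(3.3/0.5, 342/56) = 6.6 servings → $9.90.
orange + bell pepper with both targets exact would need a negative amount; discard.
orange + avocado with both tight: 5.084 servings and 1.972 servings → $4.06.
orange + strawberries with both targets exact would need a negative amount; discard.
bell pepper + avocado with both tight: 2.864 servings and 2.712 servings → $6.16.
bell pepper + strawberries: the both-tight solution has a negative serving — not a feasible corner.
avocado + strawberries with both tight: 0.3073 servings and 6.047 servings → $9.35.
So the least-cost plan costs $4.06.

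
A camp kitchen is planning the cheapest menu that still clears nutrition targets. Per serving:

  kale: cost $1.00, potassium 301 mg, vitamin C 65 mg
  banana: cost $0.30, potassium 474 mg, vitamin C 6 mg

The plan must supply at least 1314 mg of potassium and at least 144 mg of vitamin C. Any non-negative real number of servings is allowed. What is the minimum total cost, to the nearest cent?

The cheapest plan sits at a corner of the feasible region — with two constraints it uses at most two foods.
kale only: max(1314/301, 144/65) = 4.365 servings → $4.37.
banana only: max(1314/474, 144/6) = 24 servings → $7.20.
kale + banana with both tight: 2.082 servings and 1.45 servings → $2.52.
Cheapest feasible corner: $2.52.

$2.52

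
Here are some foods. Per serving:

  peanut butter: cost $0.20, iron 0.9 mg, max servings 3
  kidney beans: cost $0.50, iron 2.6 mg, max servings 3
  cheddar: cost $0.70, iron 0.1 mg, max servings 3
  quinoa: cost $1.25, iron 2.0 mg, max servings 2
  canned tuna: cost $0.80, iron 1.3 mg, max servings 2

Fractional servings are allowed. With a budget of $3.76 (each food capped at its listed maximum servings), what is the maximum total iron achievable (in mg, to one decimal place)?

13.2 mg

Iron per dollar: kidney beans 5.2, peanut butter 4.5, canned tuna 1.625, quinoa 1.6, cheddar 0.1429.
Take 3 servings of kidney beans: spends $1.50, +7.8 mg iron (running total 7.8 mg).
Take 3 servings of peanut butter: spends $0.60, +2.7 mg iron (running total 10.5 mg).
Take 2 servings of canned tuna: spends $1.60, +2.6 mg iron (running total 13.1 mg).
Take 0.048 servings of quinoa: spends $0.06, +0.1 mg iron (running total 13.2 mg).
Filling greedily by iron-per-dollar is optimal for one linear limit, giving 13.2 mg.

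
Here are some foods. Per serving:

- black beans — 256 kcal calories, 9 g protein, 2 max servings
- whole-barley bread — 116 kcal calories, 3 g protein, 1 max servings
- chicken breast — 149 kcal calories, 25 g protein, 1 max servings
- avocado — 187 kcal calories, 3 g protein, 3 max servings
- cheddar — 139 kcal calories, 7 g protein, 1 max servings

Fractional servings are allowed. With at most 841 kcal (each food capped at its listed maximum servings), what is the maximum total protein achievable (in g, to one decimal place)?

Protein per kcal: chicken breast 0.1678, cheddar 0.05036, black beans 0.03516, whole-barley bread 0.02586, avocado 0.01604.
Take 1 serving of chicken breast: uses 149 kcal, +25.0 g protein (running total 25.0 g).
Take 1 serving of cheddar: uses 139 kcal, +7.0 g protein (running total 32.0 g).
Take 2 servings of black beans: uses 512 kcal, +18.0 g protein (running total 50.0 g).
Take 0.3534 servings of whole-barley bread: uses 41 kcal, +1.1 g protein (running total 51.1 g).
Greedy by best ratio exhausts the calories allowance optimally: 51.1 g.

51.1 g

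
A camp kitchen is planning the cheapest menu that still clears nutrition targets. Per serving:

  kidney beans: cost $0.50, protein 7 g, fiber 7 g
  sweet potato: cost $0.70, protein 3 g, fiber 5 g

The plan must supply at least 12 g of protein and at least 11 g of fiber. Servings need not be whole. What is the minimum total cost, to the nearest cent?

$0.86

Compare the cost at each extreme point of the feasible region.
kidney beans only: max(12/7, 11/7) = 1.714 servings → $0.86.
sweet potato only: max(12/3, 11/5) = 4 servings → $2.80.
kidney beans + sweet potato: intersection lies outside the first quadrant.
The minimum over all feasible corners is $0.86.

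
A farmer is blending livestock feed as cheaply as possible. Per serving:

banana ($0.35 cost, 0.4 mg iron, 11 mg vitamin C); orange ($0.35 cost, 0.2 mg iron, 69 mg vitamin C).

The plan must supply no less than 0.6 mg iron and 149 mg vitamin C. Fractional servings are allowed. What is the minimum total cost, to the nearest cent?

Check every corner: each single food scaled to meet both minima, and each pair solved so both constraints bind.
banana only: max(0.6/0.4, 149/11) = 13.55 servings → $4.74.
orange only: max(0.6/0.2, 149/69) = 3 servings → $1.05.
banana + orange with both tight: 0.4567 servings and 2.087 servings → $0.89.
So the least-cost plan costs $0.89.

$0.89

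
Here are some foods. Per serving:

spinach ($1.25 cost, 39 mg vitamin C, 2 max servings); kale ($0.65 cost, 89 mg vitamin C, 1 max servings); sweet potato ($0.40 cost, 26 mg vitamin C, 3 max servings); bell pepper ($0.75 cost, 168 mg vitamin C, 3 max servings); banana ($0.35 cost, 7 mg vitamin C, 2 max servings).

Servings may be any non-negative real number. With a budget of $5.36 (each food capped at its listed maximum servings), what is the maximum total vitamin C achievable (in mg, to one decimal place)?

Vitamin C per dollar: bell pepper 224, kale 136.9, sweet potato 65, spinach 31.2, banana 20.
Take 3 servings of bell pepper: spends $2.25, +504.0 mg vitamin C (running total 504.0 mg).
Take 1 serving of kale: spends $0.65, +89.0 mg vitamin C (running total 593.0 mg).
Take 3 servings of sweet potato: spends $1.20, +78.0 mg vitamin C (running total 671.0 mg).
Take 1.008 servings of spinach: spends $1.26, +39.3 mg vitamin C (running total 710.3 mg).
Filling greedily by vitamin C-per-dollar is optimal for one linear limit, giving 710.3 mg.

710.3 mg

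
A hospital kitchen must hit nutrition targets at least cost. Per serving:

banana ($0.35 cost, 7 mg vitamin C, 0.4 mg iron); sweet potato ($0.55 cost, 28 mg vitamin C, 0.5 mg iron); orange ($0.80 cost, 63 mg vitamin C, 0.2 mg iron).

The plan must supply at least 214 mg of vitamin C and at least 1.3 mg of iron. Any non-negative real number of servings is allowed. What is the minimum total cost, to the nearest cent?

$3.01

At the optimum either one food covers both requirements or two foods hit both targets exactly; no other combination can be cheaper.
banana only: max(214/7, 1.3/0.4) = 30.57 servings → $10.70.
sweet potato only: max(214/28, 1.3/0.5) = 7.643 servings → $4.20.
orange only: max(214/63, 1.3/0.2) = 6.5 servings → $5.20.
banana + sweet potato: intersection lies outside the first quadrant.
banana + orange with both tight: 1.643 servings and 3.214 servings → $3.15.
sweet potato + orange with both tight: 1.51 servings and 2.726 servings → $3.01.
Cheapest feasible corner: $3.01.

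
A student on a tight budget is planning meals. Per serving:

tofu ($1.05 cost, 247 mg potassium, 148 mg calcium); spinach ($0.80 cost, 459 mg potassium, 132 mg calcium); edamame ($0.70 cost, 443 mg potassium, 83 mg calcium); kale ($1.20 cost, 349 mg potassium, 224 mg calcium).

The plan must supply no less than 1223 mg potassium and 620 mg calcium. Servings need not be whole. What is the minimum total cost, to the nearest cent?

$3.42

Check every corner: each single food scaled to meet both minima, and each pair solved so both constraints bind.
tofu only: max(1223/247, 620/148) = 4.951 servings → $5.20.
spinach only: max(1223/459, 620/132) = 4.697 servings → $3.76.
edamame only: max(1223/443, 620/83) = 7.47 servings → $5.23.
kale only: max(1223/349, 620/224) = 3.504 servings → $4.21.
tofu + spinach with both tight: 3.486 servings and 0.7887 servings → $4.29.
tofu + edamame with both tight: 3.842 servings and 0.6183 servings → $4.47.
tofu + kale: intersection lies outside the first quadrant.
spinach + edamame: intersection lies outside the first quadrant.
spinach + kale with both tight: 1.015 servings and 2.17 servings → $3.42.
edamame + kale with both tight: 0.8194 servings and 2.464 servings → $3.53.
Cheapest feasible corner: $3.42.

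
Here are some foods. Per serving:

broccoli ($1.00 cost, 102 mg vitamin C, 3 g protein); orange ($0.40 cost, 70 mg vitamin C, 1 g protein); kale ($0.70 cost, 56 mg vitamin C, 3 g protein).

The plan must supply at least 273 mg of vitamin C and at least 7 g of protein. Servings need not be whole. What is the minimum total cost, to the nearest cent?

A basic optimal solution has at most two foods positive. Try each food alone and each pair with both targets met exactly.
broccoli only: max(273/102, 7/3) = 2.676 servings → $2.68.
orange only: max(273/70, 7/1) = 7 servings → $2.80.
kale only: max(273/56, 7/3) = 4.875 servings → $3.41.
broccoli + orange with both tight: 2.009 servings and 0.9722 servings → $2.40.
broccoli + kale: intersection lies outside the first quadrant.
orange + kale with both tight: 2.773 servings and 1.409 servings → $2.10.
The minimum over all feasible corners is $2.10.

$2.10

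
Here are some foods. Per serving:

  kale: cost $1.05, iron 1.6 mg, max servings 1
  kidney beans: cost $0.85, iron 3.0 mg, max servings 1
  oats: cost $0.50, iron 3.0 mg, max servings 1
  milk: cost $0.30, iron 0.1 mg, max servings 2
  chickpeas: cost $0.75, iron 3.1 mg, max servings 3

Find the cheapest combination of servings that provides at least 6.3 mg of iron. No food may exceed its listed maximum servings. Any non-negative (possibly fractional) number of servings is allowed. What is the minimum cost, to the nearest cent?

Cost per mg of iron: oats $0.1667, chickpeas $0.2419, kidney beans $0.2833, kale $0.6562, milk $3.0000.
Take 1 serving of oats: +3.0 mg iron for $0.50 (total $0.50, still need 3.3 mg).
Take 1.065 servings of chickpeas: +3.3 mg iron for $0.80 (total $1.30, still need 0.0 mg).
Filling from the cheapest source first is optimal under one linear minimum: $1.30.

$1.30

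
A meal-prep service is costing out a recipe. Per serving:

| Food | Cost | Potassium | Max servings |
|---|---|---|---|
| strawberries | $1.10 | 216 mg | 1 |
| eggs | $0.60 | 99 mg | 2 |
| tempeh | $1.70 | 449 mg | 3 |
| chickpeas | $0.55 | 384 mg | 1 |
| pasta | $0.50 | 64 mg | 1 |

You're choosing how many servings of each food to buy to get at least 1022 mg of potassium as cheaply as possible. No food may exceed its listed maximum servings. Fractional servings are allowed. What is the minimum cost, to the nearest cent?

$2.97

Cost per mg of potassium: chickpeas $0.0014, tempeh $0.0038, strawberries $0.0051, eggs $0.0061, pasta $0.0078.
Take 1 serving of chickpeas: +384.0 mg potassium for $0.55 (total $0.55, still need 638.0 mg).
Take 1.421 servings of tempeh: +638.0 mg potassium for $2.42 (total $2.97, still need 0.0 mg).
Greedy by cheapest-per-mg is optimal for a single linear constraint, so the minimum cost is $2.97.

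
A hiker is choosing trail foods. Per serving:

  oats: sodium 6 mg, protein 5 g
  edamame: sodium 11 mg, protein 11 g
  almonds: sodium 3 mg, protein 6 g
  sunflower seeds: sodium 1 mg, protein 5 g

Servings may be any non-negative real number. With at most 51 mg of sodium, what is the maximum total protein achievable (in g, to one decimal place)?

255.0 g

Protein per mg sodium: sunflower seeds 5, almonds 2, edamame 1, oats 0.8333.
With no serving limits, spend the whole sodium allowance on sunflower seeds: 51 mg / 1 mg × 5 g = 255.0 g.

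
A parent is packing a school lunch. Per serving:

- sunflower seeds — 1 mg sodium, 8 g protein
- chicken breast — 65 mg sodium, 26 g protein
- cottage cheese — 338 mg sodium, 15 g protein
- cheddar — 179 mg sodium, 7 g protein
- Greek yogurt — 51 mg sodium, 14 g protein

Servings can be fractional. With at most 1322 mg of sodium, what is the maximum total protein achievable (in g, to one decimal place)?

10576.0 g

Protein per mg sodium: sunflower seeds 8, chicken breast 0.4, Greek yogurt 0.2745, cottage cheese 0.04438, cheddar 0.03911.
With no serving limits, spend the whole sodium allowance on sunflower seeds: 1322 mg / 1 mg × 8 g = 10576.0 g.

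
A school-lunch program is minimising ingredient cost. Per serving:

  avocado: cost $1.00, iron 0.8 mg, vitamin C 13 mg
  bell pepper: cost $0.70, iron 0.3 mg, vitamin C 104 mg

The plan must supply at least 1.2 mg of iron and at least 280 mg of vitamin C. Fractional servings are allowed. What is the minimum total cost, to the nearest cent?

Compare the cost at each extreme point of the feasible region.
avocado only: max(1.2/0.8, 280/13) = 21.54 servings → $21.54.
bell pepper only: max(1.2/0.3, 280/104) = 4 servings → $2.80.
avocado + bell pepper with both tight: 0.5145 servings and 2.628 servings → $2.35.
The minimum over all feasible corners is $2.35.

$2.35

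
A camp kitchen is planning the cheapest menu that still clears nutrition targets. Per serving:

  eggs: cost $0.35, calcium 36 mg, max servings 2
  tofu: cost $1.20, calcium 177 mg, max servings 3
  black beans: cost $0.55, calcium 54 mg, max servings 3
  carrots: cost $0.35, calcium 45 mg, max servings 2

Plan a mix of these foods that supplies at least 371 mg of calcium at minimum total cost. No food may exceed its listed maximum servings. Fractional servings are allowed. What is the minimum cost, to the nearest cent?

Cost per mg of calcium: tofu $0.0068, carrots $0.0078, eggs $0.0097, black beans $0.0102.
Take 2.096 servings of tofu: +371.0 mg calcium for $2.52 (total $2.52, still need 0.0 mg).
Filling from the cheapest source first is optimal under one linear minimum: $2.52.

$2.52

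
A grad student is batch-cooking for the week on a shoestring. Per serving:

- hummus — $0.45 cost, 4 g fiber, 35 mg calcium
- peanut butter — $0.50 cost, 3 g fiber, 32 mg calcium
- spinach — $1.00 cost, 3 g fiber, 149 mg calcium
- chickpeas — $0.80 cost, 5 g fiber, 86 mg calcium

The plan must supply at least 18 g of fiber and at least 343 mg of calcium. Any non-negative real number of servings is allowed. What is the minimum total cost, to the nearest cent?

$3.03

Minimising a linear cost over {fiber ≥ 18, calcium ≥ 343, servings ≥ 0} — the optimum is at a vertex, using one or two foods.
hummus only: max(18/4, 343/35) = 9.8 servings → $4.41.
peanut butter only: max(18/3, 343/32) = 10.72 servings → $5.36.
spinach only: max(18/3, 343/149) = 6 servings → $6.00.
chickpeas only: max(18/5, 343/86) = 3.988 servings → $3.19.
hummus + peanut butter: the both-tight solution has a negative serving — not a feasible corner.
hummus + spinach with both tight: 3.367 servings and 1.511 servings → $3.03.
hummus + chickpeas: the both-tight solution has a negative serving — not a feasible corner.
peanut butter + spinach with both tight: 4.709 servings and 1.291 servings → $3.65.
peanut butter + chickpeas with both targets exact would need a negative amount; discard.
spinach + chickpeas with both tight: 0.3429 servings and 3.394 servings → $3.06.
Cheapest feasible corner: $3.03.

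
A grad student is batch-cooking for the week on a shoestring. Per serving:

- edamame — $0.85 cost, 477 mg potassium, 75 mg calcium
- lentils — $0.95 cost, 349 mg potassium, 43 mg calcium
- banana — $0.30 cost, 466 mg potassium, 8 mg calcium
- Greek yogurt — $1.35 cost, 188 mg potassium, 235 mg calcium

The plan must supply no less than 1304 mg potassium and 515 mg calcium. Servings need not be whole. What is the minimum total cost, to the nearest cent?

Check every corner: each single food scaled to meet both minima, and each pair solved so both constraints bind.
edamame only: max(1304/477, 515/75) = 6.867 servings → $5.84.
lentils only: max(1304/349, 515/43) = 11.98 servings → $11.38.
banana only: max(1304/466, 515/8) = 64.38 servings → $19.31.
Greek yogurt only: max(1304/188, 515/235) = 6.936 servings → $9.36.
edamame + lentils: intersection lies outside the first quadrant.
edamame + banana: intersection lies outside the first quadrant.
edamame + Greek yogurt with both tight: 2.139 servings and 1.509 servings → $3.86.
lentils + banana: intersection lies outside the first quadrant.
lentils + Greek yogurt with both tight: 2.835 servings and 1.673 servings → $4.95.
banana + Greek yogurt with both tight: 1.941 servings and 2.125 servings → $3.45.
So the least-cost plan costs $3.45.

$3.45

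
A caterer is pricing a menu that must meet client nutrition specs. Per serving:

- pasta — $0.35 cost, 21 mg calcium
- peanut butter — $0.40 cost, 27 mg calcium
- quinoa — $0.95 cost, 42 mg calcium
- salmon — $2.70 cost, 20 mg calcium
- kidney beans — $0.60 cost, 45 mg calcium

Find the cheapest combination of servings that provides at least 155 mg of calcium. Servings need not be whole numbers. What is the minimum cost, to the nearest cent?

$2.07

Cost per mg of calcium: kidney beans $0.0133, peanut butter $0.0148, pasta $0.0167, quinoa $0.0226, salmon $0.1350.
With no serving limits, use only kidney beans: 155 mg / 45 mg = 3.444 servings × $0.60 = $2.07.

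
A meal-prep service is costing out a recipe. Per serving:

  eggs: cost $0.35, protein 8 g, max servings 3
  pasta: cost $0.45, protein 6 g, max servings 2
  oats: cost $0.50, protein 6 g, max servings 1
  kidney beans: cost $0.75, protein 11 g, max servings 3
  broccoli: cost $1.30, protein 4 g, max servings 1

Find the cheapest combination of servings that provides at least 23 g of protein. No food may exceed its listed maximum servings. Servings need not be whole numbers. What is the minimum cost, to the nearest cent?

Cost per g of protein: eggs $0.0437, kidney beans $0.0682, pasta $0.0750, oats $0.0833, broccoli $0.3250.
Take 2.875 servings of eggs: +23.0 g protein for $1.01 (total $1.01, still need 0.0 g).
Filling from the cheapest source first is optimal under one linear minimum: $1.01.

$1.01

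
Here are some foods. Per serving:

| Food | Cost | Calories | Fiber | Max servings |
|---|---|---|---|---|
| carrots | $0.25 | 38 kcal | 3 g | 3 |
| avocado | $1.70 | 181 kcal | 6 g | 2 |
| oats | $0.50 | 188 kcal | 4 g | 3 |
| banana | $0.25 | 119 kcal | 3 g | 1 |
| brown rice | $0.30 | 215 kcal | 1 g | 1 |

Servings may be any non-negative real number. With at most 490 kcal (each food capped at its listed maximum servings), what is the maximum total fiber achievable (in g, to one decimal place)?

Fiber per kcal: carrots 0.07895, avocado 0.03315, banana 0.02521, oats 0.02128, brown rice 0.004651.
Take 3 servings of carrots: uses 114 kcal, +9.0 g fiber (running total 9.0 g).
Take 2 servings of avocado: uses 362 kcal, +12.0 g fiber (running total 21.0 g).
Take 0.1176 servings of banana: uses 14 kcal, +0.4 g fiber (running total 21.4 g).
Greedy by best ratio exhausts the calories allowance optimally: 21.4 g.

21.4 g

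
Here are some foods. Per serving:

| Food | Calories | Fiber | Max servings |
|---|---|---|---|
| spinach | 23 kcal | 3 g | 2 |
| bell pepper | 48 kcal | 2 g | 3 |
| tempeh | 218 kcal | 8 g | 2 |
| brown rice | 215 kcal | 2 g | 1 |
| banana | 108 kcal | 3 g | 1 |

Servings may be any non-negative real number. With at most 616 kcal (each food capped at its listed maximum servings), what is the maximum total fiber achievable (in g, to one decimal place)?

27.6 g

Fiber per kcal: spinach 0.1304, bell pepper 0.04167, tempeh 0.0367, banana 0.02778, brown rice 0.009302.
Take 2 servings of spinach: uses 46 kcal, +6.0 g fiber (running total 6.0 g).
Take 3 servings of bell pepper: uses 144 kcal, +6.0 g fiber (running total 12.0 g).
Take 1.954 servings of tempeh: uses 426 kcal, +15.6 g fiber (running total 27.6 g).
Filling greedily by fiber-per-kcal is optimal for one linear limit, giving 27.6 g.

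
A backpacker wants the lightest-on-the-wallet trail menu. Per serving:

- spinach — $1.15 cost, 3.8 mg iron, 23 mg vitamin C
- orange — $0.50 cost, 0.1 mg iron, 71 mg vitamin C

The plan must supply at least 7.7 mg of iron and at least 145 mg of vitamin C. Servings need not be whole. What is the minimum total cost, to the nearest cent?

$2.99

The cheapest plan sits at a corner of the feasible region — with two constraints it uses at most two foods.
spinach only: max(7.7/3.8, 145/23) = 6.304 servings → $7.25.
orange only: max(7.7/0.1, 145/71) = 77 servings → $38.50.
spinach + orange with both tight: 1.99 servings and 1.398 servings → $2.99.
Cheapest feasible corner: $2.99.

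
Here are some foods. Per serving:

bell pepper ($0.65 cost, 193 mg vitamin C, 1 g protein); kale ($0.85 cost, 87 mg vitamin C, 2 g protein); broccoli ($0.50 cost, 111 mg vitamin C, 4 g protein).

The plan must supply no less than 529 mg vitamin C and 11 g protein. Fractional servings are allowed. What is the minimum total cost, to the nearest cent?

Compare the cost at each extreme point of the feasible region.
bell pepper only: max(529/193, 11/1) = 11 servings → $7.15.
kale only: max(529/87, 11/2) = 6.08 servings → $5.17.
broccoli only: max(529/111, 11/4) = 4.766 servings → $2.38.
bell pepper + kale with both tight: 0.3378 servings and 5.331 servings → $4.75.
bell pepper + broccoli with both tight: 1.354 servings and 2.411 servings → $2.09.
kale + broccoli: the both-tight solution has a negative serving — not a feasible corner.
Cheapest feasible corner: $2.09.

$2.09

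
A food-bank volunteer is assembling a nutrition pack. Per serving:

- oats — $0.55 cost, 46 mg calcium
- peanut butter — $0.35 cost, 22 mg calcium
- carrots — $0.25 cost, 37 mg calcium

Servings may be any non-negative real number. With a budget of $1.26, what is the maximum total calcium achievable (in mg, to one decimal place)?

186.5 mg

Calcium per dollar: carrots 148, oats 83.64, peanut butter 62.86.
With no serving limits, spend the whole cost allowance on carrots: $1.26 / $0.25 × 37 mg = 186.5 mg.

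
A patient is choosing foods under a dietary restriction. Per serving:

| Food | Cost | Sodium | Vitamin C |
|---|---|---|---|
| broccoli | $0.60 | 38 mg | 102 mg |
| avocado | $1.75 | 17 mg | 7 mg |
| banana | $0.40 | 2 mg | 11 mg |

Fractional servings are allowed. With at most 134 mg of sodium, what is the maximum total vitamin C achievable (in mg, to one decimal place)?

737.0 mg

Vitamin C per mg sodium: banana 5.5, broccoli 2.684, avocado 0.4118.
With no serving limits, spend the whole sodium allowance on banana: 134 mg / 2 mg × 11 mg = 737.0 mg.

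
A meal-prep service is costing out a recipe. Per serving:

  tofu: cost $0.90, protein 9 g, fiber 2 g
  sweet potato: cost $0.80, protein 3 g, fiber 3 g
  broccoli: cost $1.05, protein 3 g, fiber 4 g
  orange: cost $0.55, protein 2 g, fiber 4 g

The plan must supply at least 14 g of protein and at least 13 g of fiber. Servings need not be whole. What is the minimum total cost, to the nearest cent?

$2.37

The cheapest plan sits at a corner of the feasible region — with two constraints it uses at most two foods.
tofu only: max(14/9, 13/2) = 6.5 servings → $5.85.
sweet potato only: max(14/3, 13/3) = 4.667 servings → $3.73.
broccoli only: max(14/3, 13/4) = 4.667 servings → $4.90.
orange only: max(14/2, 13/4) = 7 servings → $3.85.
tofu + sweet potato with both tight: 0.1429 servings and 4.238 servings → $3.52.
tofu + broccoli with both tight: 0.5667 servings and 2.967 servings → $3.62.
tofu + orange with both tight: 0.9375 servings and 2.781 servings → $2.37.
sweet potato + broccoli: the both-tight solution has a negative serving — not a feasible corner.
sweet potato + orange with both targets exact would need a negative amount; discard.
broccoli + orange with both targets exact would need a negative amount; discard.
The minimum over all feasible corners is $2.37.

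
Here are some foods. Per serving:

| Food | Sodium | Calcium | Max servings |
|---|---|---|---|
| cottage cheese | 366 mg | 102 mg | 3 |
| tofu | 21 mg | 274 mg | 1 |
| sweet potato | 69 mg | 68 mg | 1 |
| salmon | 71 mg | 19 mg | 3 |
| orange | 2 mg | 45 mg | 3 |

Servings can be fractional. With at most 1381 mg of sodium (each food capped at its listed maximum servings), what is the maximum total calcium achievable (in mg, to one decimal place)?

Calcium per mg sodium: orange 22.5, tofu 13.05, sweet potato 0.9855, cottage cheese 0.2787, salmon 0.2676.
Take 3 servings of orange: uses 6 mg sodium, +135.0 mg calcium (running total 135.0 mg).
Take 1 serving of tofu: uses 21 mg sodium, +274.0 mg calcium (running total 409.0 mg).
Take 1 serving of sweet potato: uses 69 mg sodium, +68.0 mg calcium (running total 477.0 mg).
Take 3 servings of cottage cheese: uses 1098 mg sodium, +306.0 mg calcium (running total 783.0 mg).
Take 2.634 servings of salmon: uses 187 mg sodium, +50.0 mg calcium (running total 833.0 mg).
Filling greedily by calcium-per-mg sodium is optimal for one linear limit, giving 833.0 mg.

833.0 mg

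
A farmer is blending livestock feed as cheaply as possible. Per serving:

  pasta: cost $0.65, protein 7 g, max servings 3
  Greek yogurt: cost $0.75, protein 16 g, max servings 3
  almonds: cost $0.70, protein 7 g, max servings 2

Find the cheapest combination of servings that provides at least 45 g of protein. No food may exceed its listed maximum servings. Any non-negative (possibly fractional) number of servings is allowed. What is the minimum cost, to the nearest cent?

$2.11

Cost per g of protein: Greek yogurt $0.0469, pasta $0.0929, almonds $0.1000.
Take 2.812 servings of Greek yogurt: +45.0 g protein for $2.11 (total $2.11, still need 0.0 g).
Greedy by cheapest-per-g is optimal for a single linear constraint, so the minimum cost is $2.11.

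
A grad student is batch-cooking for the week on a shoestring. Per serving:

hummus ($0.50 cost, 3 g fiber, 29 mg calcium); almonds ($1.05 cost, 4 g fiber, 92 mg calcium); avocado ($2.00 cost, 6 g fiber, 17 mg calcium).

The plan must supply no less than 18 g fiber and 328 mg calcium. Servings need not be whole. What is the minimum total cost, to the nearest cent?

An LP optimum is at a vertex; with two nutrient constraints at most two foods are used. Check each candidate.
hummus only: max(18/3, 328/29) = 11.31 servings → $5.66.
almonds only: max(18/4, 328/92) = 4.5 servings → $4.72.
avocado only: max(18/6, 328/17) = 19.29 servings → $38.59.
hummus + almonds with both tight: 2.15 servings and 2.888 servings → $4.11.
hummus + avocado: intersection lies outside the first quadrant.
almonds + avocado with both tight: 3.434 servings and 0.7107 servings → $5.03.
So the least-cost plan costs $4.11.

$4.11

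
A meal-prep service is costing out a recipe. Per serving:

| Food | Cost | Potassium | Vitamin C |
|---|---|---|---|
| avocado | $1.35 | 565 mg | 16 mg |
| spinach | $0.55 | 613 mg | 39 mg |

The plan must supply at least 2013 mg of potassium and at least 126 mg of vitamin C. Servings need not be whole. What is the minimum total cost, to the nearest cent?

Check every corner: each single food scaled to meet both minima, and each pair solved so both constraints bind.
avocado only: max(2013/565, 126/16) = 7.875 servings → $10.63.
spinach only: max(2013/613, 126/39) = 3.284 servings → $1.81.
avocado + spinach with both tight: 0.1038 servings and 3.188 servings → $1.89.
So the least-cost plan costs $1.81.

$1.81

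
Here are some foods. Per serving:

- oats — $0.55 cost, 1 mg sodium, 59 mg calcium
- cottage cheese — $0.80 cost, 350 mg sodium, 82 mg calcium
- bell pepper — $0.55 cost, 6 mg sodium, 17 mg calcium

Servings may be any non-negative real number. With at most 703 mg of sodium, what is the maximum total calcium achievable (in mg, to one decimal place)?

Calcium per mg sodium: oats 59, bell pepper 2.833, cottage cheese 0.2343.
With no serving limits, spend the whole sodium allowance on oats: 703 mg / 1 mg × 59 mg = 41477.0 mg.

41477.0 mg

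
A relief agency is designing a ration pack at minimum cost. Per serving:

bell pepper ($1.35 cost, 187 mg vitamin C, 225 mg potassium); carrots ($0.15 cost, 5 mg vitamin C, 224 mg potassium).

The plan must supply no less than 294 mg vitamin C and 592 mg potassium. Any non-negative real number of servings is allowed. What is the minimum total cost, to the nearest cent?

Minimising a linear cost over {vitamin C ≥ 294, potassium ≥ 592, servings ≥ 0} — the optimum is at a vertex, using one or two foods.
bell pepper only: max(294/187, 592/225) = 2.631 servings → $3.55.
carrots only: max(294/5, 592/224) = 58.8 servings → $8.82.
bell pepper + carrots with both tight: 1.543 servings and 1.093 servings → $2.25.
Cheapest feasible corner: $2.25.

$2.25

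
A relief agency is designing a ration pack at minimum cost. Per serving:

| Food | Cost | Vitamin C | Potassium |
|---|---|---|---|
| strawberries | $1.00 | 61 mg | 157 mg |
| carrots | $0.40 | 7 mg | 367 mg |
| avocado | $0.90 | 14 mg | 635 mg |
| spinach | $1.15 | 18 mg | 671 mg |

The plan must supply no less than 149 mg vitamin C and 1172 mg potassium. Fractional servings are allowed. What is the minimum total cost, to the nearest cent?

$3.09

This is a tiny linear program; its minimum lies at a vertex of the feasible set. List the vertices and price them.
strawberries only: max(149/61, 1172/157) = 7.465 servings → $7.46.
carrots only: max(149/7, 1172/367) = 21.29 servings → $8.51.
avocado only: max(149/14, 1172/635) = 10.64 servings → $9.58.
spinach only: max(149/18, 1172/671) = 8.278 servings → $9.52.
strawberries + carrots with both tight: 2.183 servings and 2.259 servings → $3.09.
strawberries + avocado with both tight: 2.14 servings and 1.316 servings → $3.33.
strawberries + spinach with both tight: 2.07 servings and 1.262 servings → $3.52.
carrots + avocado with both targets exact would need a negative amount; discard.
carrots + spinach: intersection lies outside the first quadrant.
avocado + spinach: the both-tight solution has a negative serving — not a feasible corner.
So the least-cost plan costs $3.09.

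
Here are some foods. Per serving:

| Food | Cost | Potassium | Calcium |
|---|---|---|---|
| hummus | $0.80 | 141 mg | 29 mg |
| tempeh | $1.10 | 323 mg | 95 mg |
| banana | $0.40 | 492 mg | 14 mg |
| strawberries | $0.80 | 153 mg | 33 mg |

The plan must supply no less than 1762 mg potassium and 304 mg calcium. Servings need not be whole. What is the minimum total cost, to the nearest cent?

With two linear requirements the optimum uses one or two foods; enumerate the corners.
hummus only: max(1762/141, 304/29) = 12.5 servings → $10.00.
tempeh only: max(1762/323, 304/95) = 5.455 servings → $6.00.
banana only: max(1762/492, 304/14) = 21.71 servings → $8.69.
strawberries only: max(1762/153, 304/33) = 11.52 servings → $9.21.
hummus + tempeh: intersection lies outside the first quadrant.
hummus + banana with both tight: 10.16 servings and 0.6698 servings → $8.40.
hummus + strawberries: intersection lies outside the first quadrant.
tempeh + banana with both tight: 2.958 servings and 1.639 servings → $3.91.
tempeh + strawberries: intersection lies outside the first quadrant.
banana + strawberries with both tight: 0.8255 servings and 8.862 servings → $7.42.
The minimum over all feasible corners is $3.91.

$3.91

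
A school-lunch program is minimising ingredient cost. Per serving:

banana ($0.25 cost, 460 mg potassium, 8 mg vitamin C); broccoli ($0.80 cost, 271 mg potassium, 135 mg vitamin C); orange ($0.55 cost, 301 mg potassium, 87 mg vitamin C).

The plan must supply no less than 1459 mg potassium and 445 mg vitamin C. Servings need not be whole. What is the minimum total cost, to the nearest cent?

This is a tiny linear program; its minimum lies at a vertex of the feasible set. List the vertices and price them.
banana only: max(1459/460, 445/8) = 55.62 servings → $13.91.
broccoli only: max(1459/271, 445/135) = 5.384 servings → $4.31.
orange only: max(1459/301, 445/87) = 5.115 servings → $2.81.
banana + broccoli with both tight: 1.274 servings and 3.221 servings → $2.90.
banana + orange: the both-tight solution has a negative serving — not a feasible corner.
broccoli + orange with both tight: 0.4111 servings and 4.477 servings → $2.79.
Cheapest feasible corner: $2.79.

$2.79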